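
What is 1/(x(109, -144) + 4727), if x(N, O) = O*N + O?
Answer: -1/11113 ≈ -8.9985e-5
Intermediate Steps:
x(N, O) = O + N*O (x(N, O) = N*O + O = O + N*O)
1/(x(109, -144) + 4727) = 1/(-144*(1 + 109) + 4727) = 1/(-144*110 + 4727) = 1/(-15840 + 4727) = 1/(-11113) = -1/11113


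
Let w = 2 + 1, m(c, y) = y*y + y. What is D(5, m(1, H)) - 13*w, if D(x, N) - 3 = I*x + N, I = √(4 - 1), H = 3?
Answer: -24 + 5*√3 ≈ -15.340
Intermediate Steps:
m(c, y) = y + y² (m(c, y) = y² + y = y + y²)
I = √3 ≈ 1.7320
D(x, N) = 3 + N + x*√3 (D(x, N) = 3 + (√3*x + N) = 3 + (x*√3 + N) = 3 + (N + x*√3) = 3 + N + x*√3)
w = 3
D(5, m(1, H)) - 13*w = (3 + 3*(1 + 3) + 5*√3) - 13*3 = (3 + 3*4 + 5*√3) - 39 = (3 + 12 + 5*√3) - 39 = (15 + 5*√3) - 39 = -24 + 5*√3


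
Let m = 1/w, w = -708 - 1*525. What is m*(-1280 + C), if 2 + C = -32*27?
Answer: 2146/1233 ≈ 1.7405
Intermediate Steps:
C = -866 (C = -2 - 32*27 = -2 - 864 = -866)
w = -1233 (w = -708 - 525 = -1233)
m = -1/1233 (m = 1/(-1233) = -1/1233 ≈ -0.00081103)
m*(-1280 + C) = -(-1280 - 866)/1233 = -1/1233*(-2146) = 2146/1233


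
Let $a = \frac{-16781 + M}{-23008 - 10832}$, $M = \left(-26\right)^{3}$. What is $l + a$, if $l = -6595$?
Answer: $- \frac{4747669}{720} \approx -6594.0$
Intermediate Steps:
$M = -17576$
$a = \frac{731}{720}$ ($a = \frac{-16781 - 17576}{-23008 - 10832} = - \frac{34357}{-33840} = \left(-34357\right) \left(- \frac{1}{33840}\right) = \frac{731}{720} \approx 1.0153$)
$l + a = -6595 + \frac{731}{720} = - \frac{4747669}{720}$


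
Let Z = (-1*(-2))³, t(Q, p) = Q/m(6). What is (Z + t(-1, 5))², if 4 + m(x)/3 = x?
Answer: 2209/36 ≈ 61.361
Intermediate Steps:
m(x) = -12 + 3*x
t(Q, p) = Q/6 (t(Q, p) = Q/(-12 + 3*6) = Q/(-12 + 18) = Q/6)
Z = 8 (Z = 2³ = 8)
(Z + t(-1, 5))² = (8 + (⅙)*(-1))² = (8 - ⅙)² = (47/6)² = 2209/36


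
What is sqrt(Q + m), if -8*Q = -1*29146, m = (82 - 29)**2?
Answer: sqrt(25809)/2 ≈ 80.326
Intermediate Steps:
m = 2809 (m = 53**2 = 2809)
Q = 14573/4 (Q = -(-1)*29146/8 = -1/8*(-29146) = 14573/4 ≈ 3643.3)
sqrt(Q + m) = sqrt(14573/4 + 2809) = sqrt(25809/4) = sqrt(25809)/2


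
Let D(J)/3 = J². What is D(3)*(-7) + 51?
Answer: -138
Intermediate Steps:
D(J) = 3*J²
D(3)*(-7) + 51 = (3*3²)*(-7) + 51 = (3*9)*(-7) + 51 = 27*(-7) + 51 = -189 + 51 = -138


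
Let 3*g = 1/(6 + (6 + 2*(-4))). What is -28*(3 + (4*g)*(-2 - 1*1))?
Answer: -56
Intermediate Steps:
g = 1/12 (g = 1/(3*(6 + (6 + 2*(-4)))) = 1/(3*(6 + (6 - 8))) = 1/(3*(6 - 2)) = (⅓)/4 = (⅓)*(¼) = 1/12 ≈ 0.083333)
-28*(3 + (4*g)*(-2 - 1*1)) = -28*(3 + (4*(1/12))*(-2 - 1*1)) = -28*(3 + (-2 - 1)/3) = -28*(3 + (⅓)*(-3)) = -28*(3 - 1) = -28*2 = -56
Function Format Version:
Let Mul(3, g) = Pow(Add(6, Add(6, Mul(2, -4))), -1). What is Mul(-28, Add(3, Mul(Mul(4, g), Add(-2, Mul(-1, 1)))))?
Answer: -56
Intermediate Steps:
g = Rational(1, 12) (g = Mul(Rational(1, 3), Pow(Add(6, Add(6, Mul(2, -4))), -1)) = Mul(Rational(1, 3), Pow(Add(6, Add(6, -8)), -1)) = Mul(Rational(1, 3), Pow(Add(6, -2), -1)) = Mul(Rational(1, 3), Pow(4, -1)) = Mul(Rational(1, 3), Rational(1, 4)) = Rational(1, 12) ≈ 0.083333)
Mul(-28, Add(3, Mul(Mul(4, g), Add(-2, Mul(-1, 1))))) = Mul(-28, Add(3, Mul(Mul(4, Rational(1, 12)), Add(-2, Mul(-1, 1))))) = Mul(-28, Add(3, Mul(Rational(1, 3), Add(-2, -1)))) = Mul(-28, Add(3, Mul(Rational(1, 3), -3))) = Mul(-28, Add(3, -1)) = Mul(-28, 2) = -56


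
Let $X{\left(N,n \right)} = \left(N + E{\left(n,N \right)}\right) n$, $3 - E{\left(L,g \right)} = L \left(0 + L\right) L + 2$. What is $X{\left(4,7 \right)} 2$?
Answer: $-4732$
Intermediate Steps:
$E{\left(L,g \right)} = 1 - L^{3}$ ($E{\left(L,g \right)} = 3 - \left(L \left(0 + L\right) L + 2\right) = 3 - \left(L L L + 2\right) = 3 - \left(L^{2} L + 2\right) = 3 - \left(L^{3} + 2\right) = 3 - \left(2 + L^{3}\right) = 1 - L^{3}$)
$X{\left(N,n \right)} = n \left(1 + N - n^{3}\right)$ ($X{\left(N,n \right)} = \left(N - \left(-1 + n^{3}\right)\right) n = \left(1 + N - n^{3}\right) n = n \left(1 + N - n^{3}\right)$)
$X{\left(4,7 \right)} 2 = 7 \left(1 + 4 - 7^{3}\right) 2 = 7 \left(1 + 4 - 343\right) 2 = 7 \left(-338\right) 2 = \left(-2366\right) 2 = -4732$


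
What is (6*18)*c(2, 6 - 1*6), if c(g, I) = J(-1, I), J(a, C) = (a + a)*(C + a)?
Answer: 216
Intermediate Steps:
J(a, C) = 2*a*(C + a) (J(a, C) = (2*a)*(C + a) = 2*a*(C + a))
c(g, I) = 2 - 2*I (c(g, I) = 2*(-1)*(I - 1) = 2*(-1)*(-1 + I) = 2 - 2*I)
(6*18)*c(2, 6 - 1*6) = (6*18)*(2 - 2*(6 - 1*6)) = 108*(2 - 2*(6 - 6)) = 108*(2 - 2*0) = 108*(2 + 0) = 108*2 = 216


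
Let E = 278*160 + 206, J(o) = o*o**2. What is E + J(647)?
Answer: 270884709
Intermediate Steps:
J(o) = o**3
E = 44686 (E = 44480 + 206 = 44686)
E + J(647) = 44686 + 647**3 = 44686 + 270840023 = 270884709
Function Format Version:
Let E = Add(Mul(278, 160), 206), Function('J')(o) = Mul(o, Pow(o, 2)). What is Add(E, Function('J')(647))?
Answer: 270884709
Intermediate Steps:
Function('J')(o) = Pow(o, 3)
E = 44686 (E = Add(44480, 206) = 44686)
Add(E, Function('J')(647)) = Add(44686, Pow(647, 3)) = Add(44686, 270840023) = 270884709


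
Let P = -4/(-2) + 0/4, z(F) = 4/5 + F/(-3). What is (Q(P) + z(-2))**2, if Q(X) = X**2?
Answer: 6724/225 ≈ 29.884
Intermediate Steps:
z(F) = 4/5 - F/3 (z(F) = 4*(1/5) + F*(-1/3) = 4/5 - F/3)
P = 2 (P = -4*(-1/2) + 0*(1/4) = 2 + 0 = 2)
(Q(P) + z(-2))**2 = (2**2 + (4/5 - 1/3*(-2)))**2 = (4 + (4/5 + 2/3))**2 = (4 + 22/15)**2 = (82/15)**2 = 6724/225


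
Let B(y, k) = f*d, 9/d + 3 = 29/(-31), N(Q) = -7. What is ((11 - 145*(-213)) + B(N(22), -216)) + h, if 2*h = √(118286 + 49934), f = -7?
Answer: 3771265/122 + √42055 ≈ 31117.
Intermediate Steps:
d = -279/122 (d = 9/(-3 + 29/(-31)) = 9/(-3 + 29*(-1/31)) = 9/(-3 - 29/31) = 9/(-122/31) = 9*(-31/122) = -279/122 ≈ -2.2869)
h = √42055 (h = √(118286 + 49934)/2 = √168220/2 = (2*√42055)/2 = √42055 ≈ 205.07)
B(y, k) = 1953/122 (B(y, k) = -7*(-279/122) = 1953/122)
((11 - 145*(-213)) + B(N(22), -216)) + h = ((11 - 145*(-213)) + 1953/122) + √42055 = ((11 + 30885) + 1953/122) + √42055 = (30896 + 1953/122) + √42055 = 3771265/122 + √42055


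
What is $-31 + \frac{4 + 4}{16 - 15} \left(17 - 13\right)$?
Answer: $1$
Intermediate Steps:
$-31 + \frac{4 + 4}{16 - 15} \left(17 - 13\right) = -31 + \frac{8}{1} \left(17 - 13\right) = -31 + 8 \cdot 1 \cdot 4 = -31 + 8 \cdot 4 = -31 + 32 = 1$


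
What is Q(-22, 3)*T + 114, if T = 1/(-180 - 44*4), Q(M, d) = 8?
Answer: 10144/89 ≈ 113.98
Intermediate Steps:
T = -1/356 (T = 1/(-180 - 176) = 1/(-356) = -1/356 ≈ -0.0028090)
Q(-22, 3)*T + 114 = 8*(-1/356) + 114 = -2/89 + 114 = 10144/89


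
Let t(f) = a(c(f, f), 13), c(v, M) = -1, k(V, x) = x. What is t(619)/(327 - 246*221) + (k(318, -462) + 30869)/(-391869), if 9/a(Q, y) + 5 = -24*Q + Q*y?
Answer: -1095834451/14117472594 ≈ -0.077623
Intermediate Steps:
a(Q, y) = 9/(-5 - 24*Q + Q*y) (a(Q, y) = 9/(-5 + (-24*Q + Q*y)) = 9/(-5 - 24*Q + Q*y))
t(f) = 3/2 (t(f) = 9/(-5 - 24*(-1) - 1*13) = 9/(-5 + 24 - 13) = 9/6 = 9*(⅙) = 3/2)
t(619)/(327 - 246*221) + (k(318, -462) + 30869)/(-391869) = 3/(2*(327 - 246*221)) + (-462 + 30869)/(-391869) = 3/(2*(327 - 54366)) + 30407*(-1/391869) = (3/2)/(-54039) - 30407/391869 = (3/2)*(-1/54039) - 30407/391869 = -1/36026 - 30407/391869 = -1095834451/14117472594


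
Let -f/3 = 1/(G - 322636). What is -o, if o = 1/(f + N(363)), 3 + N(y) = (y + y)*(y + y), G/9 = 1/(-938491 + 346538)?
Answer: -190985348117/100663220389847400 ≈ -1.8973e-6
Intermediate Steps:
G = -9/591953 (G = 9/(-938491 + 346538) = 9/(-591953) = 9*(-1/591953) = -9/591953 ≈ -1.5204e-5)
N(y) = -3 + 4*y**2 (N(y) = -3 + (y + y)*(y + y) = -3 + (2*y)*(2*y) = -3 + 4*y**2)
f = 1775859/190985348117 (f = -3/(-9/591953 - 322636) = -3/(-190985348117/591953) = -3*(-591953/190985348117) = 1775859/190985348117 ≈ 9.2984e-6)
o = 190985348117/100663220389847400 (o = 1/(1775859/190985348117 + (-3 + 4*363**2)) = 1/(1775859/190985348117 + (-3 + 4*131769)) = 1/(1775859/190985348117 + (-3 + 527076)) = 1/(1775859/190985348117 + 527073) = 1/(100663220389847400/190985348117) = 190985348117/100663220389847400 ≈ 1.8973e-6)
-o = -1*190985348117/100663220389847400 = -190985348117/100663220389847400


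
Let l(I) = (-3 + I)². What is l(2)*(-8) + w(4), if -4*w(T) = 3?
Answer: -35/4 ≈ -8.7500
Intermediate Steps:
w(T) = -¾ (w(T) = -¼*3 = -¾)
l(2)*(-8) + w(4) = (-3 + 2)²*(-8) - ¾ = (-1)²*(-8) - ¾ = 1*(-8) - ¾ = -8 - ¾ = -35/4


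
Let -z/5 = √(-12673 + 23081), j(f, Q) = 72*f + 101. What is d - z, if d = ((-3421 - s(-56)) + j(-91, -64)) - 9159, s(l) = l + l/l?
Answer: -18976 + 10*√2602 ≈ -18466.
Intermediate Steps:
s(l) = 1 + l (s(l) = l + 1 = 1 + l)
j(f, Q) = 101 + 72*f
z = -10*√2602 (z = -5*√(-12673 + 23081) = -10*√2602 ≈ -510.10)
d = -18976 (d = ((-3421 - (1 - 56)) + (101 + 72*(-91))) - 9159 = ((-3421 - 1*(-55)) + (101 - 6552)) - 9159 = ((-3421 + 55) - 6451) - 9159 = (-3366 - 6451) - 9159 = -9817 - 9159 = -18976)
d - z = -18976 - (-10)*√2602 = -18976 + 10*√2602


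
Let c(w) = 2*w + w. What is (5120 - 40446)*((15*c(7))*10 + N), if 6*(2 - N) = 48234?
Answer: 172638162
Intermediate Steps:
c(w) = 3*w
N = -8037 (N = 2 - 1/6*48234 = 2 - 8039 = -8037)
(5120 - 40446)*((15*c(7))*10 + N) = (5120 - 40446)*((15*(3*7))*10 - 8037) = -35326*((15*21)*10 - 8037) = -35326*(315*10 - 8037) = -35326*(3150 - 8037) = -35326*(-4887) = 172638162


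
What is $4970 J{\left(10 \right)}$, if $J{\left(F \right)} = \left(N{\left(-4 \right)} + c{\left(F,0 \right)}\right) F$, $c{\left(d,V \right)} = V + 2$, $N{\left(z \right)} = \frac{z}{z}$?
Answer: $149100$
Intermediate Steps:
$N{\left(z \right)} = 1$
$c{\left(d,V \right)} = 2 + V$
$J{\left(F \right)} = 3 F$ ($J{\left(F \right)} = \left(1 + \left(2 + 0\right)\right) F = \left(1 + 2\right) F = 3 F$)
$4970 J{\left(10 \right)} = 4970 \cdot 3 \cdot 10 = 4970 \cdot 30 = 149100$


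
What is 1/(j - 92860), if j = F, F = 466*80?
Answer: -1/55580 ≈ -1.7992e-5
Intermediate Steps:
F = 37280
j = 37280
1/(j - 92860) = 1/(37280 - 92860) = 1/(-55580) = -1/55580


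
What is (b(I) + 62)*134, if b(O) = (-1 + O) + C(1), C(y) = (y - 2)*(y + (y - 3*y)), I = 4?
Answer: 8844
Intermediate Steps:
C(y) = -y*(-2 + y) (C(y) = (-2 + y)*(y - 2*y) = (-2 + y)*(-y) = -y*(-2 + y))
b(O) = O (b(O) = (-1 + O) + 1*(2 - 1*1) = (-1 + O) + 1*(2 - 1) = (-1 + O) + 1*1 = (-1 + O) + 1 = O)
(b(I) + 62)*134 = (4 + 62)*134 = 66*134 = 8844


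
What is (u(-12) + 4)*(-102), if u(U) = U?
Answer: 816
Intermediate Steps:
(u(-12) + 4)*(-102) = (-12 + 4)*(-102) = -8*(-102) = 816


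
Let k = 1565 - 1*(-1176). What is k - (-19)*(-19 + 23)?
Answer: 2817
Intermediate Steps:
k = 2741 (k = 1565 + 1176 = 2741)
k - (-19)*(-19 + 23) = 2741 - (-19)*(-19 + 23) = 2741 - (-19)*4 = 2741 - 1*(-76) = 2741 + 76 = 2817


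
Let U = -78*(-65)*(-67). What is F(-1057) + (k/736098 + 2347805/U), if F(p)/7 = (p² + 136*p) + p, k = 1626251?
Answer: 2578903068394465/378856257 ≈ 6.8071e+6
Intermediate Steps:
U = -339690 (U = 5070*(-67) = -339690)
F(p) = 7*p² + 959*p (F(p) = 7*((p² + 136*p) + p) = 7*(p² + 137*p) = 7*p² + 959*p)
F(-1057) + (k/736098 + 2347805/U) = 7*(-1057)*(137 - 1057) + (1626251/736098 + 2347805/(-339690)) = 7*(-1057)*(-920) + (1626251*(1/736098) + 2347805*(-1/339690)) = 6807080 + (147841/66918 - 469561/67938) = 6807080 - 1781505095/378856257 = 2578903068394465/378856257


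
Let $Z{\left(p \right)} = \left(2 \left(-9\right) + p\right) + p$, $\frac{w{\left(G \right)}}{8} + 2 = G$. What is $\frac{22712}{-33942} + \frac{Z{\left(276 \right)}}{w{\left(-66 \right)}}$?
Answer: $- \frac{7620089}{4616112} \approx -1.6508$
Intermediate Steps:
$w{\left(G \right)} = -16 + 8 G$
$Z{\left(p \right)} = -18 + 2 p$ ($Z{\left(p \right)} = \left(-18 + p\right) + p = -18 + 2 p$)
$\frac{22712}{-33942} + \frac{Z{\left(276 \right)}}{w{\left(-66 \right)}} = \frac{22712}{-33942} + \frac{-18 + 2 \cdot 276}{-16 + 8 \left(-66\right)} = 22712 \left(- \frac{1}{33942}\right) + \frac{-18 + 552}{-16 - 528} = - \frac{11356}{16971} + \frac{534}{-544} = - \frac{11356}{16971} + 534 \left(- \frac{1}{544}\right) = - \frac{11356}{16971} - \frac{267}{272} = - \frac{7620089}{4616112}$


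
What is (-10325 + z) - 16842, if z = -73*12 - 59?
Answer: -28102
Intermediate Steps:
z = -935 (z = -876 - 59 = -935)
(-10325 + z) - 16842 = (-10325 - 935) - 16842 = -11260 - 16842 = -28102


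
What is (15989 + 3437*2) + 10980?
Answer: 33843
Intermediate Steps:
(15989 + 3437*2) + 10980 = (15989 + 6874) + 10980 = 22863 + 10980 = 33843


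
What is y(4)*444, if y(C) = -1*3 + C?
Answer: 444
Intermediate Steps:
y(C) = -3 + C
y(4)*444 = (-3 + 4)*444 = 1*444 = 444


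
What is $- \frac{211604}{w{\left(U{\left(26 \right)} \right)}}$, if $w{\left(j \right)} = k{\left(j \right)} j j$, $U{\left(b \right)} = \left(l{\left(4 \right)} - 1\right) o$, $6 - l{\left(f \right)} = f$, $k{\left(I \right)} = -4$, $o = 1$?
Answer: $52901$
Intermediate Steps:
$l{\left(f \right)} = 6 - f$
$U{\left(b \right)} = 1$ ($U{\left(b \right)} = \left(\left(6 - 4\right) - 1\right) 1 = \left(2 - 1\right) 1 = 1 \cdot 1 = 1$)
$w{\left(j \right)} = - 4 j^{2}$ ($w{\left(j \right)} = - 4 j j = - 4 j^{2}$)
$- \frac{211604}{w{\left(U{\left(26 \right)} \right)}} = - \frac{211604}{\left(-4\right) 1^{2}} = - \frac{211604}{\left(-4\right) 1} = - \frac{211604}{-4} = \left(-211604\right) \left(- \frac{1}{4}\right) = 52901$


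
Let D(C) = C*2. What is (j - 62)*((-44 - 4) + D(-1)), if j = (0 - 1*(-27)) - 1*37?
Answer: 3600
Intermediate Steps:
D(C) = 2*C
j = -10 (j = (0 + 27) - 37 = 27 - 37 = -10)
(j - 62)*((-44 - 4) + D(-1)) = (-10 - 62)*((-44 - 4) + 2*(-1)) = -72*(-48 - 2) = -72*(-50) = 3600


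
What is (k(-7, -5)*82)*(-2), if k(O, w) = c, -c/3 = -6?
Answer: -2952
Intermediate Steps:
c = 18 (c = -3*(-6) = 18)
k(O, w) = 18
(k(-7, -5)*82)*(-2) = (18*82)*(-2) = 1476*(-2) = -2952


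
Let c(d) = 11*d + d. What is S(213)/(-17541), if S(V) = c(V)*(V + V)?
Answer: -120984/1949 ≈ -62.075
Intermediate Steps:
c(d) = 12*d
S(V) = 24*V² (S(V) = (12*V)*(V + V) = (12*V)*(2*V) = 24*V²)
S(213)/(-17541) = (24*213²)/(-17541) = (24*45369)*(-1/17541) = 1088856*(-1/17541) = -120984/1949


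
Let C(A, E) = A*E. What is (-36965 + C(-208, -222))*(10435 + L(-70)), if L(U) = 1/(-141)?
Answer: 13552457474/141 ≈ 9.6117e+7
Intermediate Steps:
L(U) = -1/141
(-36965 + C(-208, -222))*(10435 + L(-70)) = (-36965 - 208*(-222))*(10435 - 1/141) = (-36965 + 46176)*(1471334/141) = 9211*(1471334/141) = 13552457474/141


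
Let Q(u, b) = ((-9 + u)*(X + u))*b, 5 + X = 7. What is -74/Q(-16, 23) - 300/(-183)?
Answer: 400243/245525 ≈ 1.6302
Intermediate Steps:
X = 2 (X = -5 + 7 = 2)
Q(u, b) = b*(-9 + u)*(2 + u) (Q(u, b) = ((-9 + u)*(2 + u))*b = b*(-9 + u)*(2 + u))
-74/Q(-16, 23) - 300/(-183) = -74*1/(23*(-18 + (-16)² - 7*(-16))) - 300/(-183) = -74*1/(23*(-18 + 256 + 112)) - 300*(-1/183) = -74/(23*350) + 100/61 = -74/8050 + 100/61 = -74*1/8050 + 100/61 = -37/4025 + 100/61 = 400243/245525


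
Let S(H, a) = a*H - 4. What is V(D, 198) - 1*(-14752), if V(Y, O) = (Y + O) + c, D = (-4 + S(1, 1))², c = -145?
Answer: 14854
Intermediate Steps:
S(H, a) = -4 + H*a (S(H, a) = H*a - 4 = -4 + H*a)
D = 49 (D = (-4 + (-4 + 1*1))² = (-4 + (-4 + 1))² = (-4 - 3)² = (-7)² = 49)
V(Y, O) = -145 + O + Y (V(Y, O) = (Y + O) - 145 = (O + Y) - 145 = -145 + O + Y)
V(D, 198) - 1*(-14752) = (-145 + 198 + 49) - 1*(-14752) = 102 + 14752 = 14854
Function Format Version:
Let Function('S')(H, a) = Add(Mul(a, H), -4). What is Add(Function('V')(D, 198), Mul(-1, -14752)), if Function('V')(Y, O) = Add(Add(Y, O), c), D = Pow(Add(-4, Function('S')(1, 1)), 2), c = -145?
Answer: 14854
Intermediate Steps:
Function('S')(H, a) = Add(-4, Mul(H, a)) (Function('S')(H, a) = Add(Mul(H, a), -4) = Add(-4, Mul(H, a)))
D = 49 (D = Pow(Add(-4, Add(-4, Mul(1, 1))), 2) = Pow(Add(-4, Add(-4, 1)), 2) = Pow(Add(-4, -3), 2) = Pow(-7, 2) = 49)
Function('V')(Y, O) = Add(-145, O, Y) (Function('V')(Y, O) = Add(Add(Y, O), -145) = Add(Add(O, Y), -145) = Add(-145, O, Y))
Add(Function('V')(D, 198), Mul(-1, -14752)) = Add(Add(-145, 198, 49), Mul(-1, -14752)) = Add(102, 14752) = 14854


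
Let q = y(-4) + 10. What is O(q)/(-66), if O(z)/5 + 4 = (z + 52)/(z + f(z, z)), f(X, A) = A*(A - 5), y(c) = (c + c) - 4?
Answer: -5/396 ≈ -0.012626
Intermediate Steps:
y(c) = -4 + 2*c (y(c) = 2*c - 4 = -4 + 2*c)
f(X, A) = A*(-5 + A)
q = -2 (q = (-4 + 2*(-4)) + 10 = (-4 - 8) + 10 = -12 + 10 = -2)
O(z) = -20 + 5*(52 + z)/(z + z*(-5 + z)) (O(z) = -20 + 5*((z + 52)/(z + z*(-5 + z))) = -20 + 5*((52 + z)/(z + z*(-5 + z))) = -20 + 5*(52 + z)/(z + z*(-5 + z)))
O(q)/(-66) = (5*(52 - 4*(-2)² + 17*(-2))/(-2*(-4 - 2)))/(-66) = (5*(-½)*(52 - 4*4 - 34)/(-6))*(-1/66) = (5*(-½)*(-⅙)*(52 - 16 - 34))*(-1/66) = (5*(-½)*(-⅙)*2)*(-1/66) = (⅚)*(-1/66) = -5/396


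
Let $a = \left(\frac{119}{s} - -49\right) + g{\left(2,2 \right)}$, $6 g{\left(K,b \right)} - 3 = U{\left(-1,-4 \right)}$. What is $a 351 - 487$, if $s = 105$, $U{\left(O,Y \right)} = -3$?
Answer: $\frac{85549}{5} \approx 17110.0$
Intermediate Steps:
$g{\left(K,b \right)} = 0$ ($g{\left(K,b \right)} = \frac{1}{2} + \frac{1}{6} \left(-3\right) = \frac{1}{2} - \frac{1}{2} = 0$)
$a = \frac{752}{15}$ ($a = \left(\frac{119}{105} - -49\right) + 0 = \left(119 \cdot \frac{1}{105} + 49\right) + 0 = \left(\frac{17}{15} + 49\right) + 0 = \frac{752}{15} + 0 = \frac{752}{15} \approx 50.133$)
$a 351 - 487 = \frac{752}{15} \cdot 351 - 487 = \frac{87984}{5} - 487 = \frac{85549}{5}$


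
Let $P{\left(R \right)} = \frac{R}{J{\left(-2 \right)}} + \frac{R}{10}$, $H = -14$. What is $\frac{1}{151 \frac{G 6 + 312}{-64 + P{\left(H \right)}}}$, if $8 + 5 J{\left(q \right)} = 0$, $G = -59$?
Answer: $\frac{1133}{126840} \approx 0.0089325$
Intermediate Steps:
$J{\left(q \right)} = - \frac{8}{5}$ ($J{\left(q \right)} = - \frac{8}{5} + \frac{1}{5} \cdot 0 = - \frac{8}{5} + 0 = - \frac{8}{5}$)
$P{\left(R \right)} = - \frac{21 R}{40}$ ($P{\left(R \right)} = \frac{R}{- \frac{8}{5}} + \frac{R}{10} = R \left(- \frac{5}{8}\right) + R \frac{1}{10} = - \frac{5 R}{8} + \frac{R}{10} = - \frac{21 R}{40}$)
$\frac{1}{151 \frac{G 6 + 312}{-64 + P{\left(H \right)}}} = \frac{1}{151 \frac{\left(-59\right) 6 + 312}{-64 - - \frac{147}{20}}} = \frac{1}{151 \frac{-354 + 312}{-64 + \frac{147}{20}}} = \frac{1}{151 \left(- \frac{42}{- \frac{1133}{20}}\right)} = \frac{1}{151 \left(\left(-42\right) \left(- \frac{20}{1133}\right)\right)} = \frac{1}{151 \cdot \frac{840}{1133}} = \frac{1}{151} \cdot \frac{1133}{840} = \frac{1133}{126840}$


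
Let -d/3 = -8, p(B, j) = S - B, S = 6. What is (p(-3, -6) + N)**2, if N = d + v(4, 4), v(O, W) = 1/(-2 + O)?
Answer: 4489/4 ≈ 1122.3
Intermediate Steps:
p(B, j) = 6 - B
d = 24 (d = -3*(-8) = 24)
N = 49/2 (N = 24 + 1/(-2 + 4) = 24 + 1/2 = 49/2 ≈ 24.500)
(p(-3, -6) + N)**2 = ((6 - 1*(-3)) + 49/2)**2 = ((6 + 3) + 49/2)**2 = (9 + 49/2)**2 = (67/2)**2 = 4489/4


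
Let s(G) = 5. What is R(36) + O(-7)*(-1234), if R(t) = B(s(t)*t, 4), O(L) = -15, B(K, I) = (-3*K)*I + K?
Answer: 16530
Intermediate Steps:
B(K, I) = K - 3*I*K (B(K, I) = -3*I*K + K = K - 3*I*K)
R(t) = -55*t (R(t) = (5*t)*(1 - 3*4) = (5*t)*(1 - 12) = (5*t)*(-11) = -55*t)
R(36) + O(-7)*(-1234) = -55*36 - 15*(-1234) = -1980 + 18510 = 16530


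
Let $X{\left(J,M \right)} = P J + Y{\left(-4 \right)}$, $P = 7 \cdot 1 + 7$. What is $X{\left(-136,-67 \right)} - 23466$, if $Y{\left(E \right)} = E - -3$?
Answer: $-25371$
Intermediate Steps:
$Y{\left(E \right)} = 3 + E$ ($Y{\left(E \right)} = E + 3 = 3 + E$)
$P = 14$ ($P = 7 + 7 = 14$)
$X{\left(J,M \right)} = -1 + 14 J$ ($X{\left(J,M \right)} = 14 J + \left(3 - 4\right) = 14 J - 1 = -1 + 14 J$)
$X{\left(-136,-67 \right)} - 23466 = \left(-1 + 14 \left(-136\right)\right) - 23466 = \left(-1 - 1904\right) - 23466 = -1905 - 23466 = -25371$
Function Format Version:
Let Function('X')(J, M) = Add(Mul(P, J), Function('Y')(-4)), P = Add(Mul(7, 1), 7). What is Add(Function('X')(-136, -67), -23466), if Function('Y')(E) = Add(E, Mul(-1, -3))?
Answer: -25371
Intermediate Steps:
Function('Y')(E) = Add(3, E) (Function('Y')(E) = Add(E, 3) = Add(3, E))
P = 14 (P = Add(7, 7) = 14)
Function('X')(J, M) = Add(-1, Mul(14, J)) (Function('X')(J, M) = Add(Mul(14, J), Add(3, -4)) = Add(Mul(14, J), -1) = Add(-1, Mul(14, J)))
Add(Function('X')(-136, -67), -23466) = Add(Add(-1, Mul(14, -136)), -23466) = Add(Add(-1, -1904), -23466) = Add(-1905, -23466) = -25371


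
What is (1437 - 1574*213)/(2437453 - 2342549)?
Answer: -333825/94904 ≈ -3.5175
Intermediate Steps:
(1437 - 1574*213)/(2437453 - 2342549) = (1437 - 335262)/94904 = -333825*1/94904 = -333825/94904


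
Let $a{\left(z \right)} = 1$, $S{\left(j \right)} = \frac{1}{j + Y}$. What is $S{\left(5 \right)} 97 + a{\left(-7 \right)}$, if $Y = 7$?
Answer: $\frac{109}{12} \approx 9.0833$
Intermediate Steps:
$S{\left(j \right)} = \frac{1}{7 + j}$ ($S{\left(j \right)} = \frac{1}{j + 7} = \frac{1}{7 + j}$)
$S{\left(5 \right)} 97 + a{\left(-7 \right)} = \frac{1}{7 + 5} \cdot 97 + 1 = \frac{1}{12} \cdot 97 + 1 = \frac{97}{12} + 1 = \frac{109}{12}$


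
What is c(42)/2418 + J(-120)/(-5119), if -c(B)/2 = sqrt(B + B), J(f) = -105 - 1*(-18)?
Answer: 87/5119 - 2*sqrt(21)/1209 ≈ 0.0094147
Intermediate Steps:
J(f) = -87 (J(f) = -105 + 18 = -87)
c(B) = -2*sqrt(2)*sqrt(B) (c(B) = -2*sqrt(B + B) = -2*sqrt(2)*sqrt(B))
c(42)/2418 + J(-120)/(-5119) = -2*sqrt(2)*sqrt(42)/2418 - 87/(-5119) = -4*sqrt(21)*(1/2418) - 87*(-1/5119) = -2*sqrt(21)/1209 + 87/5119 = 87/5119 - 2*sqrt(21)/1209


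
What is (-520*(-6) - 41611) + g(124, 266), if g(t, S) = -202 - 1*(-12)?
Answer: -38681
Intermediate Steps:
g(t, S) = -190 (g(t, S) = -202 + 12 = -190)
(-520*(-6) - 41611) + g(124, 266) = (-520*(-6) - 41611) - 190 = (3120 - 41611) - 190 = -38491 - 190 = -38681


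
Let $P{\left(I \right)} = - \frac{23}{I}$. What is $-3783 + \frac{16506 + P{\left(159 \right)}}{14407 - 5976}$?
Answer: $- \frac{5068596776}{1340529} \approx -3781.0$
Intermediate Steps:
$-3783 + \frac{16506 + P{\left(159 \right)}}{14407 - 5976} = -3783 + \frac{16506 - \frac{23}{159}}{14407 - 5976} = -3783 + \frac{16506 - \frac{23}{159}}{8431} = -3783 + \left(16506 - \frac{23}{159}\right) \frac{1}{8431} = -3783 + \frac{2624431}{159} \cdot \frac{1}{8431} = -3783 + \frac{2624431}{1340529} = - \frac{5068596776}{1340529}$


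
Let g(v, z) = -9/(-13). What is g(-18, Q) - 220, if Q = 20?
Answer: -2851/13 ≈ -219.31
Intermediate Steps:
g(v, z) = 9/13 (g(v, z) = -9*(-1/13) = 9/13)
g(-18, Q) - 220 = 9/13 - 220 = -2851/13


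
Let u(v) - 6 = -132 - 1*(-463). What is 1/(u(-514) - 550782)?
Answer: -1/550445 ≈ -1.8167e-6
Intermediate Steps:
u(v) = 337 (u(v) = 6 + (-132 - 1*(-463)) = 6 + (-132 + 463) = 6 + 331 = 337)
1/(u(-514) - 550782) = 1/(337 - 550782) = 1/(-550445) = -1/550445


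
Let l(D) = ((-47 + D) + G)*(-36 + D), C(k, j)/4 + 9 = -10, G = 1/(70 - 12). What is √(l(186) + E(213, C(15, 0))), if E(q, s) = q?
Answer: 27*√24302/29 ≈ 145.14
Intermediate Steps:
G = 1/58 ≈ 0.017241
C(k, j) = -76 (C(k, j) = -36 + 4*(-10) = -36 - 40 = -76)
l(D) = (-36 + D)*(-2725/58 + D) (l(D) = ((-47 + D) + 1/58)*(-36 + D) = (-2725/58 + D)*(-36 + D) = (-36 + D)*(-2725/58 + D))
√(l(186) + E(213, C(15, 0))) = √((49050/29 + 186² - 4813/58*186) + 213) = √((49050/29 + 34596 - 447609/29) + 213) = √(604725/29 + 213) = √(610902/29) = 27*√24302/29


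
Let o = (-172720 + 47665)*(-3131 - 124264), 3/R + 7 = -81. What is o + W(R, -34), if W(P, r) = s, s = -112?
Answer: 15931381613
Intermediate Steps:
R = -3/88 (R = 3/(-7 - 81) = 3/(-88) = 3*(-1/88) = -3/88 ≈ -0.034091)
W(P, r) = -112
o = 15931381725 (o = -125055*(-127395) = 15931381725)
o + W(R, -34) = 15931381725 - 112 = 15931381613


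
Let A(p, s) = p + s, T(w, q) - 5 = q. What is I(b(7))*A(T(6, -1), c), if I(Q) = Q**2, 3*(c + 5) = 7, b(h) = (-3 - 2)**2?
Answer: 2500/3 ≈ 833.33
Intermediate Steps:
T(w, q) = 5 + q
b(h) = 25 (b(h) = (-5)**2 = 25)
c = -8/3 (c = -5 + (1/3)*7 = -5 + 7/3 = -8/3 ≈ -2.6667)
I(b(7))*A(T(6, -1), c) = 25**2*((5 - 1) - 8/3) = 625*(4 - 8/3) = 625*(4/3) = 2500/3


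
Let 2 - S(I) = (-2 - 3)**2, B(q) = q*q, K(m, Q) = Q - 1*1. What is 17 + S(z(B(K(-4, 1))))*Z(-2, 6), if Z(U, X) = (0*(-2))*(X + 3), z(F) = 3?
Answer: 17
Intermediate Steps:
K(m, Q) = -1 + Q (K(m, Q) = Q - 1 = -1 + Q)
B(q) = q**2
Z(U, X) = 0 (Z(U, X) = 0*(3 + X) = 0)
S(I) = -23 (S(I) = 2 - (-2 - 3)**2 = 2 - 1*(-5)**2 = 2 - 1*25 = 2 - 25 = -23)
17 + S(z(B(K(-4, 1))))*Z(-2, 6) = 17 - 23*0 = 17 + 0 = 17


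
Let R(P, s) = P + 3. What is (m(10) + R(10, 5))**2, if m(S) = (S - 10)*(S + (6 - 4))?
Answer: 169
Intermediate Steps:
R(P, s) = 3 + P
m(S) = (-10 + S)*(2 + S) (m(S) = (-10 + S)*(S + 2) = (-10 + S)*(2 + S))
(m(10) + R(10, 5))**2 = ((-20 + 10**2 - 8*10) + (3 + 10))**2 = ((-20 + 100 - 80) + 13)**2 = (0 + 13)**2 = 13**2 = 169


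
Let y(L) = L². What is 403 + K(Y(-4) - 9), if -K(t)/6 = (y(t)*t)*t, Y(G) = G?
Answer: -170963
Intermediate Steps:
K(t) = -6*t⁴ (K(t) = -6*t²*t*t = -6*t³*t = -6*t⁴)
403 + K(Y(-4) - 9) = 403 - 6*(-4 - 9)⁴ = 403 - 6*(-13)⁴ = 403 - 6*28561 = 403 - 171366 = -170963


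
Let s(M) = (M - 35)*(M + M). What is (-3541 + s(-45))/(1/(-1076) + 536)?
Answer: 3937084/576735 ≈ 6.8265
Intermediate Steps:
s(M) = 2*M*(-35 + M) (s(M) = (-35 + M)*(2*M) = 2*M*(-35 + M))
(-3541 + s(-45))/(1/(-1076) + 536) = (-3541 + 2*(-45)*(-35 - 45))/(1/(-1076) + 536) = (-3541 + 2*(-45)*(-80))/(-1/1076 + 536) = (-3541 + 7200)/(576735/1076) = 3659*(1076/576735) = 3937084/576735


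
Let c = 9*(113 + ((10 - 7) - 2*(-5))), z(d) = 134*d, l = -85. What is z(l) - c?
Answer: -12524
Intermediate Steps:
c = 1134 (c = 9*(113 + (3 + 10)) = 9*(113 + 13) = 9*126 = 1134)
z(l) - c = 134*(-85) - 1*1134 = -11390 - 1134 = -12524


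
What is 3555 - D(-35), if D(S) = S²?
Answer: 2330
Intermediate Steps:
3555 - D(-35) = 3555 - 1*(-35)² = 3555 - 1*1225 = 3555 - 1225 = 2330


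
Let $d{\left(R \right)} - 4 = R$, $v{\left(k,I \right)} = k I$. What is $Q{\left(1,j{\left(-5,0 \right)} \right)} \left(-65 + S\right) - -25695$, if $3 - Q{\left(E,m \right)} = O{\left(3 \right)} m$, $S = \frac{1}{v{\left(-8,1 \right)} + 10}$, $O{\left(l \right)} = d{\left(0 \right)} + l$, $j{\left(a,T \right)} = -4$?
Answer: $\frac{47391}{2} \approx 23696.0$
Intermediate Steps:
$v{\left(k,I \right)} = I k$
$d{\left(R \right)} = 4 + R$
$O{\left(l \right)} = 4 + l$ ($O{\left(l \right)} = \left(4 + 0\right) + l = 4 + l$)
$S = \frac{1}{2}$ ($S = \frac{1}{1 \left(-8\right) + 10} = \frac{1}{-8 + 10} = \frac{1}{2} \approx 0.5$)
$Q{\left(E,m \right)} = 3 - 7 m$ ($Q{\left(E,m \right)} = 3 - \left(4 + 3\right) m = 3 - 7 m$)
$Q{\left(1,j{\left(-5,0 \right)} \right)} \left(-65 + S\right) - -25695 = \left(3 - -28\right) \left(-65 + \frac{1}{2}\right) - -25695 = \left(3 + 28\right) \left(- \frac{129}{2}\right) + 25695 = 31 \left(- \frac{129}{2}\right) + 25695 = - \frac{3999}{2} + 25695 = \frac{47391}{2}$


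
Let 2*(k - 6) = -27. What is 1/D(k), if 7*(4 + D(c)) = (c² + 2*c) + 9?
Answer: 28/89 ≈ 0.31461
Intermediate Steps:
k = -15/2 (k = 6 + (½)*(-27) = 6 - 27/2 = -15/2 ≈ -7.5000)
D(c) = -19/7 + c²/7 + 2*c/7 (D(c) = -4 + ((c² + 2*c) + 9)/7 = -4 + (9 + c² + 2*c)/7 = -4 + (9/7 + c²/7 + 2*c/7) = -19/7 + c²/7 + 2*c/7)
1/D(k) = 1/(-19/7 + (-15/2)²/7 + (2/7)*(-15/2)) = 1/(-19/7 + (⅐)*(225/4) - 15/7) = 1/(-19/7 + 225/28 - 15/7) = 1/(89/28) = 28/89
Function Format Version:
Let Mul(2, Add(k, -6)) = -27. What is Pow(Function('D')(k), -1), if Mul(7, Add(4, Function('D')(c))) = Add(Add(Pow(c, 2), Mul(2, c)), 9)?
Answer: Rational(28, 89) ≈ 0.31461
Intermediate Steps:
k = Rational(-15, 2) (k = Add(6, Mul(Rational(1, 2), -27)) = Add(6, Rational(-27, 2)) = Rational(-15, 2) ≈ -7.5000)
Function('D')(c) = Add(Rational(-19, 7), Mul(Rational(1, 7), Pow(c, 2)), Mul(Rational(2, 7), c)) (Function('D')(c) = Add(-4, Mul(Rational(1, 7), Add(Add(Pow(c, 2), Mul(2, c)), 9))) = Add(-4, Mul(Rational(1, 7), Add(9, Pow(c, 2), Mul(2, c)))) = Add(-4, Add(Rational(9, 7), Mul(Rational(1, 7), Pow(c, 2)), Mul(Rational(2, 7), c))) = Add(Rational(-19, 7), Mul(Rational(1, 7), Pow(c, 2)), Mul(Rational(2, 7), c)))
Pow(Function('D')(k), -1) = Pow(Add(Rational(-19, 7), Mul(Rational(1, 7), Pow(Rational(-15, 2), 2)), Mul(Rational(2, 7), Rational(-15, 2))), -1) = Pow(Add(Rational(-19, 7), Mul(Rational(1, 7), Rational(225, 4)), Rational(-15, 7)), -1) = Pow(Add(Rational(-19, 7), Rational(225, 28), Rational(-15, 7)), -1) = Pow(Rational(89, 28), -1) = Rational(28, 89)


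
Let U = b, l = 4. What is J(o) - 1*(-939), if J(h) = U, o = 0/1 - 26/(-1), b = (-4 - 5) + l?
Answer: 934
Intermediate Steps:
b = -5 (b = (-4 - 5) + 4 = -9 + 4 = -5)
o = 26 (o = 0*1 - 26*(-1) = 0 + 26 = 26)
U = -5
J(h) = -5
J(o) - 1*(-939) = -5 - 1*(-939) = -5 + 939 = 934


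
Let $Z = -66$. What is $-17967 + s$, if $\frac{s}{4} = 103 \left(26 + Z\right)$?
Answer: $-34447$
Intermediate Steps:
$s = -16480$ ($s = 4 \cdot 103 \left(26 - 66\right) = 4 \cdot 103 \left(-40\right) = 4 \left(-4120\right) = -16480$)
$-17967 + s = -17967 - 16480 = -34447$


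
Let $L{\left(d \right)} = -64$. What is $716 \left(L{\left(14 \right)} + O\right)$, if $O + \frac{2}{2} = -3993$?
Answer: $-2905528$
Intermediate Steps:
$O = -3994$ ($O = -1 - 3993 = -3994$)
$716 \left(L{\left(14 \right)} + O\right) = 716 \left(-64 - 3994\right) = 716 \left(-4058\right) = -2905528$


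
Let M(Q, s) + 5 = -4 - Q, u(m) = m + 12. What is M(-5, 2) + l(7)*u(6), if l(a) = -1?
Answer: -22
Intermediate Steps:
u(m) = 12 + m
M(Q, s) = -9 - Q (M(Q, s) = -5 + (-4 - Q) = -9 - Q)
M(-5, 2) + l(7)*u(6) = (-9 - 1*(-5)) - (12 + 6) = (-9 + 5) - 1*18 = -4 - 18 = -22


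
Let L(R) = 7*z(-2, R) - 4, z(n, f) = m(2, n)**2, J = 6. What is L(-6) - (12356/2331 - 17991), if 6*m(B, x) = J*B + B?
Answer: 42004178/2331 ≈ 18020.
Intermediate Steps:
m(B, x) = 7*B/6 (m(B, x) = (6*B + B)/6 = (7*B)/6 = 7*B/6)
z(n, f) = 49/9 (z(n, f) = ((7/6)*2)**2 = (7/3)**2 = 49/9)
L(R) = 307/9 (L(R) = 7*(49/9) - 4 = 343/9 - 4 = 307/9)
L(-6) - (12356/2331 - 17991) = 307/9 - (12356/2331 - 17991) = 307/9 - 1*(-41924665/2331) = 307/9 + 41924665/2331 = 42004178/2331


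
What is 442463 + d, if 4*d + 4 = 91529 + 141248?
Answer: 2002625/4 ≈ 5.0066e+5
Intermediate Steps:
d = 232773/4 (d = -1 + (91529 + 141248)/4 = -1 + (¼)*232777 = -1 + 232777/4 = 232773/4 ≈ 58193.)
442463 + d = 442463 + 232773/4 = 2002625/4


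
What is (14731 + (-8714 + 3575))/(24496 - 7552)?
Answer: 1199/2118 ≈ 0.56610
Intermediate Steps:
(14731 + (-8714 + 3575))/(24496 - 7552) = (14731 - 5139)/16944 = 9592*(1/16944) = 1199/2118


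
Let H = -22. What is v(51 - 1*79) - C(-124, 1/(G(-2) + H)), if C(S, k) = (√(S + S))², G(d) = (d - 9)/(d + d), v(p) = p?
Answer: 220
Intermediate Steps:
G(d) = (-9 + d)/(2*d) (G(d) = (-9 + d)/((2*d)) = (-9 + d)*(1/(2*d)) = (-9 + d)/(2*d))
C(S, k) = 2*S (C(S, k) = (√(2*S))² = (√2*√S)² = 2*S)
v(51 - 1*79) - C(-124, 1/(G(-2) + H)) = (51 - 1*79) - 2*(-124) = (51 - 79) - 1*(-248) = -28 + 248 = 220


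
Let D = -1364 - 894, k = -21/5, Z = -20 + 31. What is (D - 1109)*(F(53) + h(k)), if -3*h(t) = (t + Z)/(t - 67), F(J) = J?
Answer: -95350073/534 ≈ -1.7856e+5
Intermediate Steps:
Z = 11
k = -21/5 (k = -21*1/5 = -21/5 ≈ -4.2000)
h(t) = -(11 + t)/(3*(-67 + t)) (h(t) = -(t + 11)/(3*(t - 67)) = -(11 + t)/(3*(-67 + t)))
D = -2258
(D - 1109)*(F(53) + h(k)) = (-2258 - 1109)*(53 + (-11 - 1*(-21/5))/(3*(-67 - 21/5))) = -3367*(53 + (-11 + 21/5)/(3*(-356/5))) = -3367*(53 + (1/3)*(-5/356)*(-34/5)) = -3367*(53 + 17/534) = -3367*28319/534 = -95350073/534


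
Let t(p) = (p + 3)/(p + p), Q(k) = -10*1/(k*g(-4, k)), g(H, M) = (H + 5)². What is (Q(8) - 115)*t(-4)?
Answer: -465/32 ≈ -14.531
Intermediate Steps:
g(H, M) = (5 + H)²
Q(k) = -10/k (Q(k) = -10*1/(k*(5 - 4)²) = -10/k)
t(p) = (3 + p)/(2*p) (t(p) = (3 + p)/((2*p)) = (3 + p)*(1/(2*p)) = (3 + p)/(2*p))
(Q(8) - 115)*t(-4) = (-10/8 - 115)*((½)*(3 - 4)/(-4)) = (-10*⅛ - 115)*((½)*(-¼)*(-1)) = (-5/4 - 115)*(⅛) = -465/4*⅛ = -465/32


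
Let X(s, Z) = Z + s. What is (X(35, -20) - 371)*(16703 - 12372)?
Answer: -1541836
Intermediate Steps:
(X(35, -20) - 371)*(16703 - 12372) = ((-20 + 35) - 371)*(16703 - 12372) = (15 - 371)*4331 = -356*4331 = -1541836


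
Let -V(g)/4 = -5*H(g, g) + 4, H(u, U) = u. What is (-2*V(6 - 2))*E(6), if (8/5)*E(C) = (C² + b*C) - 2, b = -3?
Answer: -1280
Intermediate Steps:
V(g) = -16 + 20*g (V(g) = -4*(-5*g + 4) = -4*(4 - 5*g) = -16 + 20*g)
E(C) = -5/4 - 15*C/8 + 5*C²/8 (E(C) = 5*((C² - 3*C) - 2)/8 = 5*(-2 + C² - 3*C)/8 = -5/4 - 15*C/8 + 5*C²/8)
(-2*V(6 - 2))*E(6) = (-2*(-16 + 20*(6 - 2)))*(-5/4 - 15/8*6 + (5/8)*6²) = (-2*(-16 + 20*4))*(-5/4 - 45/4 + (5/8)*36) = (-2*(-16 + 80))*(-5/4 - 45/4 + 45/2) = -2*64*10 = -128*10 = -1280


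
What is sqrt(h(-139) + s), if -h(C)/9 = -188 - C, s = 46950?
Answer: sqrt(47391) ≈ 217.69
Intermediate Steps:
h(C) = 1692 + 9*C (h(C) = -9*(-188 - C) = 1692 + 9*C)
sqrt(h(-139) + s) = sqrt((1692 + 9*(-139)) + 46950) = sqrt((1692 - 1251) + 46950) = sqrt(441 + 46950) = sqrt(47391)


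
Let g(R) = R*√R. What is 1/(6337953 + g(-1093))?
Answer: 6337953/40170953981566 + 1093*I*√1093/40170953981566 ≈ 1.5777e-7 + 8.9953e-10*I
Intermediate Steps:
g(R) = R^(3/2)
1/(6337953 + g(-1093)) = 1/(6337953 + (-1093)^(3/2)) = 1/(6337953 - 1093*I*√1093)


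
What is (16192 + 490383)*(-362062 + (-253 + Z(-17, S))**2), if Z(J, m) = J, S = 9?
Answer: -146482240150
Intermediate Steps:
(16192 + 490383)*(-362062 + (-253 + Z(-17, S))**2) = (16192 + 490383)*(-362062 + (-253 - 17)**2) = 506575*(-362062 + (-270)**2) = 506575*(-362062 + 72900) = 506575*(-289162) = -146482240150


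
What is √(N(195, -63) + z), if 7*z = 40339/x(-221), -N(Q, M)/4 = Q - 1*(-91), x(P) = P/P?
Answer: √226317/7 ≈ 67.961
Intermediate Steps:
x(P) = 1
N(Q, M) = -364 - 4*Q (N(Q, M) = -4*(Q - 1*(-91)) = -4*(Q + 91) = -4*(91 + Q) = -364 - 4*Q)
z = 40339/7 (z = (40339/1)/7 = (40339*1)/7 = (⅐)*40339 = 40339/7 ≈ 5762.7)
√(N(195, -63) + z) = √((-364 - 4*195) + 40339/7) = √((-364 - 780) + 40339/7) = √(-1144 + 40339/7) = √(32331/7) = √226317/7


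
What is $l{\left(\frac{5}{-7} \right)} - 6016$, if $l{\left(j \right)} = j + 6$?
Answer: $- \frac{42075}{7} \approx -6010.7$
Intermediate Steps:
$l{\left(j \right)} = 6 + j$
$l{\left(\frac{5}{-7} \right)} - 6016 = \left(6 + \frac{5}{-7}\right) - 6016 = \left(6 + 5 \left(- \frac{1}{7}\right)\right) - 6016 = \left(6 - \frac{5}{7}\right) - 6016 = \frac{37}{7} - 6016 = - \frac{42075}{7}$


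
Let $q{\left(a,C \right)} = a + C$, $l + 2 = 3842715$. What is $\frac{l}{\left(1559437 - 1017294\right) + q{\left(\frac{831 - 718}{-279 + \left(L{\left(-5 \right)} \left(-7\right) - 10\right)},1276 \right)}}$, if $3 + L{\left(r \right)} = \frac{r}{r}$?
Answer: $\frac{1056746075}{149440112} \approx 7.0714$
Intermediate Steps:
$l = 3842713$ ($l = -2 + 3842715 = 3842713$)
$L{\left(r \right)} = -2$ ($L{\left(r \right)} = -3 + \frac{r}{r} = -3 + 1 = -2$)
$q{\left(a,C \right)} = C + a$
$\frac{l}{\left(1559437 - 1017294\right) + q{\left(\frac{831 - 718}{-279 + \left(L{\left(-5 \right)} \left(-7\right) - 10\right)},1276 \right)}} = \frac{3842713}{\left(1559437 - 1017294\right) + \left(1276 + \frac{831 - 718}{-279 - -4}\right)} = \frac{3842713}{\left(1559437 - 1017294\right) + \left(1276 + \frac{113}{-279 + \left(14 - 10\right)}\right)} = \frac{3842713}{542143 + \left(1276 + \frac{113}{-279 + 4}\right)} = \frac{3842713}{542143 + \left(1276 + \frac{113}{-275}\right)} = \frac{3842713}{542143 + \left(1276 + 113 \left(- \frac{1}{275}\right)\right)} = \frac{3842713}{542143 + \left(1276 - \frac{113}{275}\right)} = \frac{3842713}{542143 + \frac{350787}{275}} = \frac{3842713}{\frac{149440112}{275}} = 3842713 \cdot \frac{275}{149440112} = \frac{1056746075}{149440112}$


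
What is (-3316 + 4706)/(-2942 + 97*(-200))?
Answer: -695/11171 ≈ -0.062215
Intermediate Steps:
(-3316 + 4706)/(-2942 + 97*(-200)) = 1390/(-2942 - 19400) = 1390/(-22342) = 1390*(-1/22342) = -695/11171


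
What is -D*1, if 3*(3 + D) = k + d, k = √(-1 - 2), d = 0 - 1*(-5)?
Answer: 4/3 - I*√3/3 ≈ 1.3333 - 0.57735*I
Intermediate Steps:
d = 5 (d = 0 + 5 = 5)
k = I*√3 (k = √(-3) = I*√3 ≈ 1.732*I)
D = -4/3 + I*√3/3 (D = -3 + (I*√3 + 5)/3 = -3 + (5 + I*√3)/3 = -3 + (5/3 + I*√3/3) = -4/3 + I*√3/3 ≈ -1.3333 + 0.57735*I)
-D*1 = -(-4/3 + I*√3/3)*1 = (4/3 - I*√3/3)*1 = 4/3 - I*√3/3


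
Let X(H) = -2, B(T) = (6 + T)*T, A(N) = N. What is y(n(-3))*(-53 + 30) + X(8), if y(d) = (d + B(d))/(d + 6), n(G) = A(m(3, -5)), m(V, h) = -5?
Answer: 228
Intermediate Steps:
B(T) = T*(6 + T)
n(G) = -5
y(d) = (d + d*(6 + d))/(6 + d) (y(d) = (d + d*(6 + d))/(d + 6) = (d + d*(6 + d))/(6 + d))
y(n(-3))*(-53 + 30) + X(8) = (-5*(7 - 5)/(6 - 5))*(-53 + 30) - 2 = -5*2/1*(-23) - 2 = -5*1*2*(-23) - 2 = -10*(-23) - 2 = 230 - 2 = 228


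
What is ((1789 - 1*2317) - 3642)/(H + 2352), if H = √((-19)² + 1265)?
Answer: -1634640/921713 + 695*√1626/921713 ≈ -1.7431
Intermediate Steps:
H = √1626 (H = √(361 + 1265) = √1626 ≈ 40.324)
((1789 - 1*2317) - 3642)/(H + 2352) = ((1789 - 1*2317) - 3642)/(√1626 + 2352) = ((1789 - 2317) - 3642)/(2352 + √1626) = (-528 - 3642)/(2352 + √1626) = -4170/(2352 + √1626)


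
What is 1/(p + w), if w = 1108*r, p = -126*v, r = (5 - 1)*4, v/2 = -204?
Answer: 1/69136 ≈ 1.4464e-5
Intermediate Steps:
v = -408 (v = 2*(-204) = -408)
r = 16 (r = 4*4 = 16)
p = 51408 (p = -126*(-408) = 51408)
w = 17728 (w = 1108*16 = 17728)
1/(p + w) = 1/(51408 + 17728) = 1/69136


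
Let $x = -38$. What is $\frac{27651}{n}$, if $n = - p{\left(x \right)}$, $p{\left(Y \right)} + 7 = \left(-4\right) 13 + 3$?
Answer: $\frac{27651}{56} \approx 493.77$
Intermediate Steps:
$p{\left(Y \right)} = -56$ ($p{\left(Y \right)} = -7 + \left(\left(-4\right) 13 + 3\right) = -7 + \left(-52 + 3\right) = -7 - 49 = -56$)
$n = 56$ ($n = \left(-1\right) \left(-56\right) = 56$)
$\frac{27651}{n} = \frac{27651}{56}$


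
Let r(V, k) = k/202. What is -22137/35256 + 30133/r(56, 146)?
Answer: 35765885949/857896 ≈ 41690.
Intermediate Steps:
r(V, k) = k/202 (r(V, k) = k*(1/202) = k/202)
-22137/35256 + 30133/r(56, 146) = -22137/35256 + 30133/(((1/202)*146)) = -22137*1/35256 + 30133/(73/101) = -7379/11752 + 30133*(101/73) = -7379/11752 + 3043433/73 = 35765885949/857896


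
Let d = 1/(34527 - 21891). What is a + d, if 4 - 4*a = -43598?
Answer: 137738719/12636 ≈ 10901.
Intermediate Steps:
a = 21801/2 (a = 1 - ¼*(-43598) = 1 + 21799/2 = 21801/2 ≈ 10901.)
d = 1/12636 ≈ 7.9139e-5
a + d = 21801/2 + 1/12636 = 137738719/12636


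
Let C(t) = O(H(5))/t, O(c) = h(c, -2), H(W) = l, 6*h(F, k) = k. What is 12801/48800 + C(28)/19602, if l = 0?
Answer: 2634708521/10044064800 ≈ 0.26231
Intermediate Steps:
h(F, k) = k/6
H(W) = 0
O(c) = -⅓ (O(c) = (⅙)*(-2) = -⅓)
C(t) = -1/(3*t)
12801/48800 + C(28)/19602 = 12801/48800 - ⅓/28/19602 = 12801*(1/48800) - ⅓*1/28*(1/19602) = 12801/48800 - 1/84*1/19602 = 12801/48800 - 1/1646568 = 2634708521/10044064800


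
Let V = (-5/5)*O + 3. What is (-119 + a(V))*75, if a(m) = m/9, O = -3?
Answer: -8875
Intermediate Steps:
V = 6 (V = -5/5*(-3) + 3 = -5*⅕*(-3) + 3 = -1*(-3) + 3 = 3 + 3 = 6)
a(m) = m/9 (a(m) = m*(⅑) = m/9)
(-119 + a(V))*75 = (-119 + (⅑)*6)*75 = (-119 + ⅔)*75 = -355/3*75 = -8875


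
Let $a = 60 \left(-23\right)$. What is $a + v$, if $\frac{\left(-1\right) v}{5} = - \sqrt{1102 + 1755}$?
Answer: $-1380 + 5 \sqrt{2857} \approx -1112.7$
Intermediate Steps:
$a = -1380$
$v = 5 \sqrt{2857}$ ($v = - 5 \left(- \sqrt{1102 + 1755}\right) = - 5 \left(- \sqrt{2857}\right) = 5 \sqrt{2857} \approx 267.25$)
$a + v = -1380 + 5 \sqrt{2857}$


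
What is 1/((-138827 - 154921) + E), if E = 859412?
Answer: 1/565664 ≈ 1.7678e-6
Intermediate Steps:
1/((-138827 - 154921) + E) = 1/((-138827 - 154921) + 859412) = 1/(-293748 + 859412) = 1/565664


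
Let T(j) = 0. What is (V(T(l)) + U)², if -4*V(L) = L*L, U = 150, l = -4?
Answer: 22500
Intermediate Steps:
V(L) = -L²/4 (V(L) = -L*L/4 = -L²/4)
(V(T(l)) + U)² = (-¼*0² + 150)² = (-¼*0 + 150)² = (0 + 150)² = 150² = 22500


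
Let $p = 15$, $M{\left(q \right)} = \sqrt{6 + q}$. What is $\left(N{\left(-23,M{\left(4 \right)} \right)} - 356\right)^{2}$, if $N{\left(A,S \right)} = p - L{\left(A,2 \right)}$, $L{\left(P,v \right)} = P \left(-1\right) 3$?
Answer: $168100$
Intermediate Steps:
$L{\left(P,v \right)} = - 3 P$ ($L{\left(P,v \right)} = - P 3 = - 3 P$)
$N{\left(A,S \right)} = 15 + 3 A$ ($N{\left(A,S \right)} = 15 - - 3 A = 15 + 3 A$)
$\left(N{\left(-23,M{\left(4 \right)} \right)} - 356\right)^{2} = \left(\left(15 + 3 \left(-23\right)\right) - 356\right)^{2} = \left(\left(15 - 69\right) - 356\right)^{2} = \left(-54 - 356\right)^{2} = \left(-410\right)^{2} = 168100$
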